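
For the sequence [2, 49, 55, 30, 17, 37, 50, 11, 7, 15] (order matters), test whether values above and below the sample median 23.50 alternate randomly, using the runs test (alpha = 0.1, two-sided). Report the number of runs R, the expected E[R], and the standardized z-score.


Step 1: Compute median = 23.50; label A = above, B = below.
Labels in order: BAAABAABBB  (n_A = 5, n_B = 5)
Step 2: Count runs R = 5.
Step 3: Under H0 (random ordering), E[R] = 2*n_A*n_B/(n_A+n_B) + 1 = 2*5*5/10 + 1 = 6.0000.
        Var[R] = 2*n_A*n_B*(2*n_A*n_B - n_A - n_B) / ((n_A+n_B)^2 * (n_A+n_B-1)) = 2000/900 = 2.2222.
        SD[R] = 1.4907.
Step 4: Continuity-corrected z = (R + 0.5 - E[R]) / SD[R] = (5 + 0.5 - 6.0000) / 1.4907 = -0.3354.
Step 5: Two-sided p-value via normal approximation = 2*(1 - Phi(|z|)) = 0.737316.
Step 6: alpha = 0.1. fail to reject H0.

R = 5, z = -0.3354, p = 0.737316, fail to reject H0.


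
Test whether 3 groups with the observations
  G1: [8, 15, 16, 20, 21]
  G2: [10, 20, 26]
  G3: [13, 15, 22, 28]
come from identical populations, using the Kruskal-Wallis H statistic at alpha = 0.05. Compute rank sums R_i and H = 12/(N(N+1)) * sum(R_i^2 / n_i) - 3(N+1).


Step 1: Combine all N = 12 observations and assign midranks.
sorted (value, group, rank): (8,G1,1), (10,G2,2), (13,G3,3), (15,G1,4.5), (15,G3,4.5), (16,G1,6), (20,G1,7.5), (20,G2,7.5), (21,G1,9), (22,G3,10), (26,G2,11), (28,G3,12)
Step 2: Sum ranks within each group.
R_1 = 28 (n_1 = 5)
R_2 = 20.5 (n_2 = 3)
R_3 = 29.5 (n_3 = 4)
Step 3: H = 12/(N(N+1)) * sum(R_i^2/n_i) - 3(N+1)
     = 12/(12*13) * (28^2/5 + 20.5^2/3 + 29.5^2/4) - 3*13
     = 0.076923 * 514.446 - 39
     = 0.572756.
Step 4: Ties present; correction factor C = 1 - 12/(12^3 - 12) = 0.993007. Corrected H = 0.572756 / 0.993007 = 0.576790.
Step 5: Under H0, H ~ chi^2(2); p-value = 0.749466.
Step 6: alpha = 0.05. fail to reject H0.

H = 0.5768, df = 2, p = 0.749466, fail to reject H0.


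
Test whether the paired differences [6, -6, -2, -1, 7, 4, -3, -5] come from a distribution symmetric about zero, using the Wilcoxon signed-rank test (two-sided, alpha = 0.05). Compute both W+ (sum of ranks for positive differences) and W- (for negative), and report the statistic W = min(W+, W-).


Step 1: Drop any zero differences (none here) and take |d_i|.
|d| = [6, 6, 2, 1, 7, 4, 3, 5]
Step 2: Midrank |d_i| (ties get averaged ranks).
ranks: |6|->6.5, |6|->6.5, |2|->2, |1|->1, |7|->8, |4|->4, |3|->3, |5|->5
Step 3: Attach original signs; sum ranks with positive sign and with negative sign.
W+ = 6.5 + 8 + 4 = 18.5
W- = 6.5 + 2 + 1 + 3 + 5 = 17.5
(Check: W+ + W- = 36 should equal n(n+1)/2 = 36.)
Step 4: Test statistic W = min(W+, W-) = 17.5.
Step 5: Ties in |d|, so use the tie-corrected normal approximation.
        E[W] = n(n+1)/4 = 8*9/4 = 18.
        Tie groups: |d|=6 (t=2); sum(t^3 - t) = 6.
        Var[W] = n(n+1)(2n+1)/24 - sum(t^3-t)/48 = 1224/24 - 6/48 = 50.875.
        z = (W - E[W]) / sqrt(Var[W]) = (17.5 - 18) / 7.1327 = -0.0701.
        Two-sided p = 2*Phi(z) = 0.944114.
Step 6: alpha = 0.05. fail to reject H0.

W+ = 18.5, W- = 17.5, W = min = 17.5, p = 0.944114, fail to reject H0.


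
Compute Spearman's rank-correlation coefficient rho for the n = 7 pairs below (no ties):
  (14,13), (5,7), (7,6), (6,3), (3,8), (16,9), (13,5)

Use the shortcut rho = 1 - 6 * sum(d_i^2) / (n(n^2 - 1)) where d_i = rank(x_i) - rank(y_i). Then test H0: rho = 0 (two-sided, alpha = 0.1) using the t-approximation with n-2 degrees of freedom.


Step 1: Rank x and y separately (midranks; no ties here).
rank(x): 14->6, 5->2, 7->4, 6->3, 3->1, 16->7, 13->5
rank(y): 13->7, 7->4, 6->3, 3->1, 8->5, 9->6, 5->2
Step 2: d_i = R_x(i) - R_y(i); compute d_i^2.
  (6-7)^2=1, (2-4)^2=4, (4-3)^2=1, (3-1)^2=4, (1-5)^2=16, (7-6)^2=1, (5-2)^2=9
sum(d^2) = 36.
Step 3: rho = 1 - 6*36 / (7*(7^2 - 1)) = 1 - 216/336 = 0.357143.
Step 4: Under H0, t = rho * sqrt((n-2)/(1-rho^2)) = 0.8550 ~ t(5).
Step 5: Two-sided p-value from the t-distribution with 5 df = 0.431611.
Step 6: alpha = 0.1. fail to reject H0.

rho = 0.3571, p = 0.431611, fail to reject H0 at alpha = 0.1.


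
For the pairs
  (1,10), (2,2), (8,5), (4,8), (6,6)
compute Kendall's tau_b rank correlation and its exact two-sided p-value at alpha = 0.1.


Step 1: Enumerate the 10 unordered pairs (i,j) with i<j and classify each by sign(x_j-x_i) * sign(y_j-y_i).
  (1,2):dx=+1,dy=-8->D; (1,3):dx=+7,dy=-5->D; (1,4):dx=+3,dy=-2->D; (1,5):dx=+5,dy=-4->D
  (2,3):dx=+6,dy=+3->C; (2,4):dx=+2,dy=+6->C; (2,5):dx=+4,dy=+4->C; (3,4):dx=-4,dy=+3->D
  (3,5):dx=-2,dy=+1->D; (4,5):dx=+2,dy=-2->D
Step 2: C = 3, D = 7, total pairs = 10.
Step 3: tau = (C - D)/(n(n-1)/2) = (3 - 7)/10 = -0.400000.
Step 4: Exact two-sided p-value (enumerate n! = 120 permutations of y under H0): p = 0.483333.
Step 5: alpha = 0.1. fail to reject H0.

tau_b = -0.4000 (C=3, D=7), p = 0.483333, fail to reject H0.


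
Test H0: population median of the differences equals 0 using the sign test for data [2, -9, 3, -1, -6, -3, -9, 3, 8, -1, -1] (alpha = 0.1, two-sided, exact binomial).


Step 1: Discard zero differences. Original n = 11; n_eff = number of nonzero differences = 11.
Nonzero differences (with sign): +2, -9, +3, -1, -6, -3, -9, +3, +8, -1, -1
Step 2: Count signs: positive = 4, negative = 7.
Step 3: Under H0: P(positive) = 0.5, so the number of positives S ~ Bin(11, 0.5).
Step 4: Two-sided exact p-value = sum of Bin(11,0.5) probabilities at or below the observed probability = 0.548828.
Step 5: alpha = 0.1. fail to reject H0.

n_eff = 11, pos = 4, neg = 7, p = 0.548828, fail to reject H0.


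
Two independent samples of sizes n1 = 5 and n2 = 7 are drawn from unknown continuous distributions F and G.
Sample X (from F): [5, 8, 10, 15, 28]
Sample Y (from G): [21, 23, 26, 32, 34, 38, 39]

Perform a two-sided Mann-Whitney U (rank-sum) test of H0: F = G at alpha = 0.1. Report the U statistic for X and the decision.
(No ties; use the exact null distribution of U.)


Step 1: Combine and sort all 12 observations; assign midranks.
sorted (value, group): (5,X), (8,X), (10,X), (15,X), (21,Y), (23,Y), (26,Y), (28,X), (32,Y), (34,Y), (38,Y), (39,Y)
ranks: 5->1, 8->2, 10->3, 15->4, 21->5, 23->6, 26->7, 28->8, 32->9, 34->10, 38->11, 39->12
Step 2: Rank sum for X: R1 = 1 + 2 + 3 + 4 + 8 = 18.
Step 3: U_X = R1 - n1(n1+1)/2 = 18 - 5*6/2 = 18 - 15 = 3.
       U_Y = n1*n2 - U_X = 35 - 3 = 32.
Step 4: No ties, so the exact null distribution of U (based on enumerating the C(12,5) = 792 equally likely rank assignments) gives the two-sided p-value.
Step 5: p-value = 0.017677; compare to alpha = 0.1. reject H0.

U_X = 3, p = 0.017677, reject H0 at alpha = 0.1.


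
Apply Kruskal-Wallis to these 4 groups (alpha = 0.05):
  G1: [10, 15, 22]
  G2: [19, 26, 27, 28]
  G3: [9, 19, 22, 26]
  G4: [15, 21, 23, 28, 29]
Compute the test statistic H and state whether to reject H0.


Step 1: Combine all N = 16 observations and assign midranks.
sorted (value, group, rank): (9,G3,1), (10,G1,2), (15,G1,3.5), (15,G4,3.5), (19,G2,5.5), (19,G3,5.5), (21,G4,7), (22,G1,8.5), (22,G3,8.5), (23,G4,10), (26,G2,11.5), (26,G3,11.5), (27,G2,13), (28,G2,14.5), (28,G4,14.5), (29,G4,16)
Step 2: Sum ranks within each group.
R_1 = 14 (n_1 = 3)
R_2 = 44.5 (n_2 = 4)
R_3 = 26.5 (n_3 = 4)
R_4 = 51 (n_4 = 5)
Step 3: H = 12/(N(N+1)) * sum(R_i^2/n_i) - 3(N+1)
     = 12/(16*17) * (14^2/3 + 44.5^2/4 + 26.5^2/4 + 51^2/5) - 3*17
     = 0.044118 * 1256.16 - 51
     = 4.418750.
Step 4: Ties present; correction factor C = 1 - 30/(16^3 - 16) = 0.992647. Corrected H = 4.418750 / 0.992647 = 4.451481.
Step 5: Under H0, H ~ chi^2(3); p-value = 0.216659.
Step 6: alpha = 0.05. fail to reject H0.

H = 4.4515, df = 3, p = 0.216659, fail to reject H0.


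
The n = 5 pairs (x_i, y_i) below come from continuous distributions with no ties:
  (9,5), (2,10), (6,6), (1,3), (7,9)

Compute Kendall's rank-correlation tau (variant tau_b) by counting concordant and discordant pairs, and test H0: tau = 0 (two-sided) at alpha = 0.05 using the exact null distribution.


Step 1: Enumerate the 10 unordered pairs (i,j) with i<j and classify each by sign(x_j-x_i) * sign(y_j-y_i).
  (1,2):dx=-7,dy=+5->D; (1,3):dx=-3,dy=+1->D; (1,4):dx=-8,dy=-2->C; (1,5):dx=-2,dy=+4->D
  (2,3):dx=+4,dy=-4->D; (2,4):dx=-1,dy=-7->C; (2,5):dx=+5,dy=-1->D; (3,4):dx=-5,dy=-3->C
  (3,5):dx=+1,dy=+3->C; (4,5):dx=+6,dy=+6->C
Step 2: C = 5, D = 5, total pairs = 10.
Step 3: tau = (C - D)/(n(n-1)/2) = (5 - 5)/10 = 0.000000.
Step 4: Exact two-sided p-value (enumerate n! = 120 permutations of y under H0): p = 1.000000.
Step 5: alpha = 0.05. fail to reject H0.

tau_b = 0.0000 (C=5, D=5), p = 1.000000, fail to reject H0.


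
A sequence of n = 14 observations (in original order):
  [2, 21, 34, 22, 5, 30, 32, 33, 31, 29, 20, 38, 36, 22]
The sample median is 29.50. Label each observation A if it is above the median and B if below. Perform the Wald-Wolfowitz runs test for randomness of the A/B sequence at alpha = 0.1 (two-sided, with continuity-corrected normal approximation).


Step 1: Compute median = 29.50; label A = above, B = below.
Labels in order: BBABBAAAABBAAB  (n_A = 7, n_B = 7)
Step 2: Count runs R = 7.
Step 3: Under H0 (random ordering), E[R] = 2*n_A*n_B/(n_A+n_B) + 1 = 2*7*7/14 + 1 = 8.0000.
        Var[R] = 2*n_A*n_B*(2*n_A*n_B - n_A - n_B) / ((n_A+n_B)^2 * (n_A+n_B-1)) = 8232/2548 = 3.2308.
        SD[R] = 1.7974.
Step 4: Continuity-corrected z = (R + 0.5 - E[R]) / SD[R] = (7 + 0.5 - 8.0000) / 1.7974 = -0.2782.
Step 5: Two-sided p-value via normal approximation = 2*(1 - Phi(|z|)) = 0.780879.
Step 6: alpha = 0.1. fail to reject H0.

R = 7, z = -0.2782, p = 0.780879, fail to reject H0.


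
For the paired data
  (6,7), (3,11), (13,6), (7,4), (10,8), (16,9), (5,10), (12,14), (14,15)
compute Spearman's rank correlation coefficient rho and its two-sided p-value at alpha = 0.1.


Step 1: Rank x and y separately (midranks; no ties here).
rank(x): 6->3, 3->1, 13->7, 7->4, 10->5, 16->9, 5->2, 12->6, 14->8
rank(y): 7->3, 11->7, 6->2, 4->1, 8->4, 9->5, 10->6, 14->8, 15->9
Step 2: d_i = R_x(i) - R_y(i); compute d_i^2.
  (3-3)^2=0, (1-7)^2=36, (7-2)^2=25, (4-1)^2=9, (5-4)^2=1, (9-5)^2=16, (2-6)^2=16, (6-8)^2=4, (8-9)^2=1
sum(d^2) = 108.
Step 3: rho = 1 - 6*108 / (9*(9^2 - 1)) = 1 - 648/720 = 0.100000.
Step 4: Under H0, t = rho * sqrt((n-2)/(1-rho^2)) = 0.2659 ~ t(7).
Step 5: Two-sided p-value from the t-distribution with 7 df = 0.797972.
Step 6: alpha = 0.1. fail to reject H0.

rho = 0.1000, p = 0.797972, fail to reject H0 at alpha = 0.1.


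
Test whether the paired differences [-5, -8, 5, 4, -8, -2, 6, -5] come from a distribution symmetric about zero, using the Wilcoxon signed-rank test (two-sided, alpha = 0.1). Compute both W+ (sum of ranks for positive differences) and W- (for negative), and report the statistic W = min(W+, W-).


Step 1: Drop any zero differences (none here) and take |d_i|.
|d| = [5, 8, 5, 4, 8, 2, 6, 5]
Step 2: Midrank |d_i| (ties get averaged ranks).
ranks: |5|->4, |8|->7.5, |5|->4, |4|->2, |8|->7.5, |2|->1, |6|->6, |5|->4
Step 3: Attach original signs; sum ranks with positive sign and with negative sign.
W+ = 4 + 2 + 6 = 12
W- = 4 + 7.5 + 7.5 + 1 + 4 = 24
(Check: W+ + W- = 36 should equal n(n+1)/2 = 36.)
Step 4: Test statistic W = min(W+, W-) = 12.
Step 5: Ties in |d|, so use the tie-corrected normal approximation.
        E[W] = n(n+1)/4 = 8*9/4 = 18.
        Tie groups: |d|=5 (t=3), |d|=8 (t=2); sum(t^3 - t) = 30.
        Var[W] = n(n+1)(2n+1)/24 - sum(t^3-t)/48 = 1224/24 - 30/48 = 50.375.
        z = (W - E[W]) / sqrt(Var[W]) = (12 - 18) / 7.0975 = -0.8454.
        Two-sided p = 2*Phi(z) = 0.397908.
Step 6: alpha = 0.1. fail to reject H0.

W+ = 12, W- = 24, W = min = 12, p = 0.397908, fail to reject H0.


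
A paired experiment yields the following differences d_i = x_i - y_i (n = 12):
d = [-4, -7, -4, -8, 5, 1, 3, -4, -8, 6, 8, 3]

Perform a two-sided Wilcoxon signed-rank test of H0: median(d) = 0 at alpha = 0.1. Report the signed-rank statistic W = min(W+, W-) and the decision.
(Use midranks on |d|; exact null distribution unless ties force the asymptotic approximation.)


Step 1: Drop any zero differences (none here) and take |d_i|.
|d| = [4, 7, 4, 8, 5, 1, 3, 4, 8, 6, 8, 3]
Step 2: Midrank |d_i| (ties get averaged ranks).
ranks: |4|->5, |7|->9, |4|->5, |8|->11, |5|->7, |1|->1, |3|->2.5, |4|->5, |8|->11, |6|->8, |8|->11, |3|->2.5
Step 3: Attach original signs; sum ranks with positive sign and with negative sign.
W+ = 7 + 1 + 2.5 + 8 + 11 + 2.5 = 32
W- = 5 + 9 + 5 + 11 + 5 + 11 = 46
(Check: W+ + W- = 78 should equal n(n+1)/2 = 78.)
Step 4: Test statistic W = min(W+, W-) = 32.
Step 5: Ties in |d|, so use the tie-corrected normal approximation.
        E[W] = n(n+1)/4 = 12*13/4 = 39.
        Tie groups: |d|=3 (t=2), |d|=4 (t=3), |d|=8 (t=3); sum(t^3 - t) = 54.
        Var[W] = n(n+1)(2n+1)/24 - sum(t^3-t)/48 = 3900/24 - 54/48 = 161.375.
        z = (W - E[W]) / sqrt(Var[W]) = (32 - 39) / 12.7033 = -0.5510.
        Two-sided p = 2*Phi(z) = 0.581609.
Step 6: alpha = 0.1. fail to reject H0.

W+ = 32, W- = 46, W = min = 32, p = 0.581609, fail to reject H0.


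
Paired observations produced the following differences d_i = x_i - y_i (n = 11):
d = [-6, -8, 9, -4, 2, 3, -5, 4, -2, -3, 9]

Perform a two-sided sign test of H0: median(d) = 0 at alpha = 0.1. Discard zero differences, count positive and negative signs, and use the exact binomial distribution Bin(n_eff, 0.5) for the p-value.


Step 1: Discard zero differences. Original n = 11; n_eff = number of nonzero differences = 11.
Nonzero differences (with sign): -6, -8, +9, -4, +2, +3, -5, +4, -2, -3, +9
Step 2: Count signs: positive = 5, negative = 6.
Step 3: Under H0: P(positive) = 0.5, so the number of positives S ~ Bin(11, 0.5).
Step 4: Two-sided exact p-value = sum of Bin(11,0.5) probabilities at or below the observed probability = 1.000000.
Step 5: alpha = 0.1. fail to reject H0.

n_eff = 11, pos = 5, neg = 6, p = 1.000000, fail to reject H0.


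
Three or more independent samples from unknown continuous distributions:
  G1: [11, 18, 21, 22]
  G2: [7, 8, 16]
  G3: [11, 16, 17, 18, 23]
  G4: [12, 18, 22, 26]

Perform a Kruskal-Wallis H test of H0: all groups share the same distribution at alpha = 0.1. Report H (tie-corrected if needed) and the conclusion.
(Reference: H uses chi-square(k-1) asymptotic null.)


Step 1: Combine all N = 16 observations and assign midranks.
sorted (value, group, rank): (7,G2,1), (8,G2,2), (11,G1,3.5), (11,G3,3.5), (12,G4,5), (16,G2,6.5), (16,G3,6.5), (17,G3,8), (18,G1,10), (18,G3,10), (18,G4,10), (21,G1,12), (22,G1,13.5), (22,G4,13.5), (23,G3,15), (26,G4,16)
Step 2: Sum ranks within each group.
R_1 = 39 (n_1 = 4)
R_2 = 9.5 (n_2 = 3)
R_3 = 43 (n_3 = 5)
R_4 = 44.5 (n_4 = 4)
Step 3: H = 12/(N(N+1)) * sum(R_i^2/n_i) - 3(N+1)
     = 12/(16*17) * (39^2/4 + 9.5^2/3 + 43^2/5 + 44.5^2/4) - 3*17
     = 0.044118 * 1275.2 - 51
     = 5.258640.
Step 4: Ties present; correction factor C = 1 - 42/(16^3 - 16) = 0.989706. Corrected H = 5.258640 / 0.989706 = 5.313336.
Step 5: Under H0, H ~ chi^2(3); p-value = 0.150239.
Step 6: alpha = 0.1. fail to reject H0.

H = 5.3133, df = 3, p = 0.150239, fail to reject H0.


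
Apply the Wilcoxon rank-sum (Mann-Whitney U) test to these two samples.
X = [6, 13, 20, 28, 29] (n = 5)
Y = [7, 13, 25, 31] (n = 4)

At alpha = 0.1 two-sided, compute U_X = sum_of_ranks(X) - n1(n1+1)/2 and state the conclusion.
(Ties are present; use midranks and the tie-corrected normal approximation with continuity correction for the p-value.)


Step 1: Combine and sort all 9 observations; assign midranks.
sorted (value, group): (6,X), (7,Y), (13,X), (13,Y), (20,X), (25,Y), (28,X), (29,X), (31,Y)
ranks: 6->1, 7->2, 13->3.5, 13->3.5, 20->5, 25->6, 28->7, 29->8, 31->9
Step 2: Rank sum for X: R1 = 1 + 3.5 + 5 + 7 + 8 = 24.5.
Step 3: U_X = R1 - n1(n1+1)/2 = 24.5 - 5*6/2 = 24.5 - 15 = 9.5.
       U_Y = n1*n2 - U_X = 20 - 9.5 = 10.5.
Step 4: Ties are present, so use the tie-corrected normal approximation (with continuity correction) for the p-value.
Step 5: p-value = 1.000000; compare to alpha = 0.1. fail to reject H0.

U_X = 9.5, p = 1.000000, fail to reject H0 at alpha = 0.1.


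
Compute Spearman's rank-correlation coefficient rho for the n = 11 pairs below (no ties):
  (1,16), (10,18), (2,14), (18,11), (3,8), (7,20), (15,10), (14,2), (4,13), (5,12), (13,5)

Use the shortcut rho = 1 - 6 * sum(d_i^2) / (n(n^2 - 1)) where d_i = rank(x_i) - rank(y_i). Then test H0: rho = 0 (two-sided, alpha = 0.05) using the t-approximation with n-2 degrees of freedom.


Step 1: Rank x and y separately (midranks; no ties here).
rank(x): 1->1, 10->7, 2->2, 18->11, 3->3, 7->6, 15->10, 14->9, 4->4, 5->5, 13->8
rank(y): 16->9, 18->10, 14->8, 11->5, 8->3, 20->11, 10->4, 2->1, 13->7, 12->6, 5->2
Step 2: d_i = R_x(i) - R_y(i); compute d_i^2.
  (1-9)^2=64, (7-10)^2=9, (2-8)^2=36, (11-5)^2=36, (3-3)^2=0, (6-11)^2=25, (10-4)^2=36, (9-1)^2=64, (4-7)^2=9, (5-6)^2=1, (8-2)^2=36
sum(d^2) = 316.
Step 3: rho = 1 - 6*316 / (11*(11^2 - 1)) = 1 - 1896/1320 = -0.436364.
Step 4: Under H0, t = rho * sqrt((n-2)/(1-rho^2)) = -1.4549 ~ t(9).
Step 5: Two-sided p-value from the t-distribution with 9 df = 0.179665.
Step 6: alpha = 0.05. fail to reject H0.

rho = -0.4364, p = 0.179665, fail to reject H0 at alpha = 0.05.


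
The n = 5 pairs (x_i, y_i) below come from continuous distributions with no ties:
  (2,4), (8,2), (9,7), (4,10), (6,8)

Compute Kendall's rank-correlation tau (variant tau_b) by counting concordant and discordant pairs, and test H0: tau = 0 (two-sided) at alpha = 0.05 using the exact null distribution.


Step 1: Enumerate the 10 unordered pairs (i,j) with i<j and classify each by sign(x_j-x_i) * sign(y_j-y_i).
  (1,2):dx=+6,dy=-2->D; (1,3):dx=+7,dy=+3->C; (1,4):dx=+2,dy=+6->C; (1,5):dx=+4,dy=+4->C
  (2,3):dx=+1,dy=+5->C; (2,4):dx=-4,dy=+8->D; (2,5):dx=-2,dy=+6->D; (3,4):dx=-5,dy=+3->D
  (3,5):dx=-3,dy=+1->D; (4,5):dx=+2,dy=-2->D
Step 2: C = 4, D = 6, total pairs = 10.
Step 3: tau = (C - D)/(n(n-1)/2) = (4 - 6)/10 = -0.200000.
Step 4: Exact two-sided p-value (enumerate n! = 120 permutations of y under H0): p = 0.816667.
Step 5: alpha = 0.05. fail to reject H0.

tau_b = -0.2000 (C=4, D=6), p = 0.816667, fail to reject H0.


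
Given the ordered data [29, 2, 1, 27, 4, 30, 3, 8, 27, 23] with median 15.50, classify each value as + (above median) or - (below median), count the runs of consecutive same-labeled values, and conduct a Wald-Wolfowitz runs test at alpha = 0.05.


Step 1: Compute median = 15.50; label A = above, B = below.
Labels in order: ABBABABBAA  (n_A = 5, n_B = 5)
Step 2: Count runs R = 7.
Step 3: Under H0 (random ordering), E[R] = 2*n_A*n_B/(n_A+n_B) + 1 = 2*5*5/10 + 1 = 6.0000.
        Var[R] = 2*n_A*n_B*(2*n_A*n_B - n_A - n_B) / ((n_A+n_B)^2 * (n_A+n_B-1)) = 2000/900 = 2.2222.
        SD[R] = 1.4907.
Step 4: Continuity-corrected z = (R - 0.5 - E[R]) / SD[R] = (7 - 0.5 - 6.0000) / 1.4907 = 0.3354.
Step 5: Two-sided p-value via normal approximation = 2*(1 - Phi(|z|)) = 0.737316.
Step 6: alpha = 0.05. fail to reject H0.

R = 7, z = 0.3354, p = 0.737316, fail to reject H0.


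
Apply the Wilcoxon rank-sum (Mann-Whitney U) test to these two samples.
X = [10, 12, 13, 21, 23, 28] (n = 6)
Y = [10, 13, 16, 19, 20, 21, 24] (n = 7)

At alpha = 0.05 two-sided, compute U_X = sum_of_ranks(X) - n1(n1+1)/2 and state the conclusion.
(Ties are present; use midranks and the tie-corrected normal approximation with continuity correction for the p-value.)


Step 1: Combine and sort all 13 observations; assign midranks.
sorted (value, group): (10,X), (10,Y), (12,X), (13,X), (13,Y), (16,Y), (19,Y), (20,Y), (21,X), (21,Y), (23,X), (24,Y), (28,X)
ranks: 10->1.5, 10->1.5, 12->3, 13->4.5, 13->4.5, 16->6, 19->7, 20->8, 21->9.5, 21->9.5, 23->11, 24->12, 28->13
Step 2: Rank sum for X: R1 = 1.5 + 3 + 4.5 + 9.5 + 11 + 13 = 42.5.
Step 3: U_X = R1 - n1(n1+1)/2 = 42.5 - 6*7/2 = 42.5 - 21 = 21.5.
       U_Y = n1*n2 - U_X = 42 - 21.5 = 20.5.
Step 4: Ties are present, so use the tie-corrected normal approximation (with continuity correction) for the p-value.
Step 5: p-value = 1.000000; compare to alpha = 0.05. fail to reject H0.

U_X = 21.5, p = 1.000000, fail to reject H0 at alpha = 0.05.


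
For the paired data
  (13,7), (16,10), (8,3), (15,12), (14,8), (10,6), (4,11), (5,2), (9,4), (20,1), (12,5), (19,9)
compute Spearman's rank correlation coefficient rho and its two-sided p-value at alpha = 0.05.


Step 1: Rank x and y separately (midranks; no ties here).
rank(x): 13->7, 16->10, 8->3, 15->9, 14->8, 10->5, 4->1, 5->2, 9->4, 20->12, 12->6, 19->11
rank(y): 7->7, 10->10, 3->3, 12->12, 8->8, 6->6, 11->11, 2->2, 4->4, 1->1, 5->5, 9->9
Step 2: d_i = R_x(i) - R_y(i); compute d_i^2.
  (7-7)^2=0, (10-10)^2=0, (3-3)^2=0, (9-12)^2=9, (8-8)^2=0, (5-6)^2=1, (1-11)^2=100, (2-2)^2=0, (4-4)^2=0, (12-1)^2=121, (6-5)^2=1, (11-9)^2=4
sum(d^2) = 236.
Step 3: rho = 1 - 6*236 / (12*(12^2 - 1)) = 1 - 1416/1716 = 0.174825.
Step 4: Under H0, t = rho * sqrt((n-2)/(1-rho^2)) = 0.5615 ~ t(10).
Step 5: Two-sided p-value from the t-distribution with 10 df = 0.586824.
Step 6: alpha = 0.05. fail to reject H0.

rho = 0.1748, p = 0.586824, fail to reject H0 at alpha = 0.05.


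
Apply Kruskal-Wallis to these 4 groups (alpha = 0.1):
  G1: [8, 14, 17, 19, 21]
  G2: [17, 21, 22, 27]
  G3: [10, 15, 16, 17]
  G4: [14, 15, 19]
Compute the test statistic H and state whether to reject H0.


Step 1: Combine all N = 16 observations and assign midranks.
sorted (value, group, rank): (8,G1,1), (10,G3,2), (14,G1,3.5), (14,G4,3.5), (15,G3,5.5), (15,G4,5.5), (16,G3,7), (17,G1,9), (17,G2,9), (17,G3,9), (19,G1,11.5), (19,G4,11.5), (21,G1,13.5), (21,G2,13.5), (22,G2,15), (27,G2,16)
Step 2: Sum ranks within each group.
R_1 = 38.5 (n_1 = 5)
R_2 = 53.5 (n_2 = 4)
R_3 = 23.5 (n_3 = 4)
R_4 = 20.5 (n_4 = 3)
Step 3: H = 12/(N(N+1)) * sum(R_i^2/n_i) - 3(N+1)
     = 12/(16*17) * (38.5^2/5 + 53.5^2/4 + 23.5^2/4 + 20.5^2/3) - 3*17
     = 0.044118 * 1290.16 - 51
     = 5.918750.
Step 4: Ties present; correction factor C = 1 - 48/(16^3 - 16) = 0.988235. Corrected H = 5.918750 / 0.988235 = 5.989211.
Step 5: Under H0, H ~ chi^2(3); p-value = 0.112136.
Step 6: alpha = 0.1. fail to reject H0.

H = 5.9892, df = 3, p = 0.112136, fail to reject H0.


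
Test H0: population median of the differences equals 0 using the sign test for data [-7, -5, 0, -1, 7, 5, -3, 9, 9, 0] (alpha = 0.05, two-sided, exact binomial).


Step 1: Discard zero differences. Original n = 10; n_eff = number of nonzero differences = 8.
Nonzero differences (with sign): -7, -5, -1, +7, +5, -3, +9, +9
Step 2: Count signs: positive = 4, negative = 4.
Step 3: Under H0: P(positive) = 0.5, so the number of positives S ~ Bin(8, 0.5).
Step 4: Two-sided exact p-value = sum of Bin(8,0.5) probabilities at or below the observed probability = 1.000000.
Step 5: alpha = 0.05. fail to reject H0.

n_eff = 8, pos = 4, neg = 4, p = 1.000000, fail to reject H0.


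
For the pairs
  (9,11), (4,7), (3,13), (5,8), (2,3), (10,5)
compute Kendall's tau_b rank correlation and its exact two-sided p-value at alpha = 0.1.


Step 1: Enumerate the 15 unordered pairs (i,j) with i<j and classify each by sign(x_j-x_i) * sign(y_j-y_i).
  (1,2):dx=-5,dy=-4->C; (1,3):dx=-6,dy=+2->D; (1,4):dx=-4,dy=-3->C; (1,5):dx=-7,dy=-8->C
  (1,6):dx=+1,dy=-6->D; (2,3):dx=-1,dy=+6->D; (2,4):dx=+1,dy=+1->C; (2,5):dx=-2,dy=-4->C
  (2,6):dx=+6,dy=-2->D; (3,4):dx=+2,dy=-5->D; (3,5):dx=-1,dy=-10->C; (3,6):dx=+7,dy=-8->D
  (4,5):dx=-3,dy=-5->C; (4,6):dx=+5,dy=-3->D; (5,6):dx=+8,dy=+2->C
Step 2: C = 8, D = 7, total pairs = 15.
Step 3: tau = (C - D)/(n(n-1)/2) = (8 - 7)/15 = 0.066667.
Step 4: Exact two-sided p-value (enumerate n! = 720 permutations of y under H0): p = 1.000000.
Step 5: alpha = 0.1. fail to reject H0.

tau_b = 0.0667 (C=8, D=7), p = 1.000000, fail to reject H0.


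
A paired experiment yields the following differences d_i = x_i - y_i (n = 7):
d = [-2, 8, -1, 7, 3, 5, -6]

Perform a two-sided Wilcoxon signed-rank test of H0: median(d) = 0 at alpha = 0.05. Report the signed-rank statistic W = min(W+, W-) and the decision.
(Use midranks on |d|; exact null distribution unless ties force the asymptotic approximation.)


Step 1: Drop any zero differences (none here) and take |d_i|.
|d| = [2, 8, 1, 7, 3, 5, 6]
Step 2: Midrank |d_i| (ties get averaged ranks).
ranks: |2|->2, |8|->7, |1|->1, |7|->6, |3|->3, |5|->4, |6|->5
Step 3: Attach original signs; sum ranks with positive sign and with negative sign.
W+ = 7 + 6 + 3 + 4 = 20
W- = 2 + 1 + 5 = 8
(Check: W+ + W- = 28 should equal n(n+1)/2 = 28.)
Step 4: Test statistic W = min(W+, W-) = 8.
Step 5: No ties, so the exact null distribution over the 2^7 = 128 sign assignments gives the two-sided p-value = 0.375000.
Step 6: alpha = 0.05. fail to reject H0.

W+ = 20, W- = 8, W = min = 8, p = 0.375000, fail to reject H0.


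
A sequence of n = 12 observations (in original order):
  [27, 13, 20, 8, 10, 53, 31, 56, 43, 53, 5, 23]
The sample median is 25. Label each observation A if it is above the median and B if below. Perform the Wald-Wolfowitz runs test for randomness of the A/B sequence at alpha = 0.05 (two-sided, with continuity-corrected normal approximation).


Step 1: Compute median = 25; label A = above, B = below.
Labels in order: ABBBBAAAAABB  (n_A = 6, n_B = 6)
Step 2: Count runs R = 4.
Step 3: Under H0 (random ordering), E[R] = 2*n_A*n_B/(n_A+n_B) + 1 = 2*6*6/12 + 1 = 7.0000.
        Var[R] = 2*n_A*n_B*(2*n_A*n_B - n_A - n_B) / ((n_A+n_B)^2 * (n_A+n_B-1)) = 4320/1584 = 2.7273.
        SD[R] = 1.6514.
Step 4: Continuity-corrected z = (R + 0.5 - E[R]) / SD[R] = (4 + 0.5 - 7.0000) / 1.6514 = -1.5138.
Step 5: Two-sided p-value via normal approximation = 2*(1 - Phi(|z|)) = 0.130070.
Step 6: alpha = 0.05. fail to reject H0.

R = 4, z = -1.5138, p = 0.130070, fail to reject H0.


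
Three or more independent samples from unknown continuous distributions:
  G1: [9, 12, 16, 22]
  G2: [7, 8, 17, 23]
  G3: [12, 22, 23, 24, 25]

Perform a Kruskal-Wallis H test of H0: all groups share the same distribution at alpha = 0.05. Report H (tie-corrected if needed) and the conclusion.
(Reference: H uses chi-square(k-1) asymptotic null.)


Step 1: Combine all N = 13 observations and assign midranks.
sorted (value, group, rank): (7,G2,1), (8,G2,2), (9,G1,3), (12,G1,4.5), (12,G3,4.5), (16,G1,6), (17,G2,7), (22,G1,8.5), (22,G3,8.5), (23,G2,10.5), (23,G3,10.5), (24,G3,12), (25,G3,13)
Step 2: Sum ranks within each group.
R_1 = 22 (n_1 = 4)
R_2 = 20.5 (n_2 = 4)
R_3 = 48.5 (n_3 = 5)
Step 3: H = 12/(N(N+1)) * sum(R_i^2/n_i) - 3(N+1)
     = 12/(13*14) * (22^2/4 + 20.5^2/4 + 48.5^2/5) - 3*14
     = 0.065934 * 696.513 - 42
     = 3.923901.
Step 4: Ties present; correction factor C = 1 - 18/(13^3 - 13) = 0.991758. Corrected H = 3.923901 / 0.991758 = 3.956510.
Step 5: Under H0, H ~ chi^2(2); p-value = 0.138310.
Step 6: alpha = 0.05. fail to reject H0.

H = 3.9565, df = 2, p = 0.138310, fail to reject H0.


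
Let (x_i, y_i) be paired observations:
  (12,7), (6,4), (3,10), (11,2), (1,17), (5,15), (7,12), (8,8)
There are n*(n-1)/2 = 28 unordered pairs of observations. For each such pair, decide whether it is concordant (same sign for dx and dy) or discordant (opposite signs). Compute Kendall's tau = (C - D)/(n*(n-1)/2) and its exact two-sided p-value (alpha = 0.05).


Step 1: Enumerate the 28 unordered pairs (i,j) with i<j and classify each by sign(x_j-x_i) * sign(y_j-y_i).
  (1,2):dx=-6,dy=-3->C; (1,3):dx=-9,dy=+3->D; (1,4):dx=-1,dy=-5->C; (1,5):dx=-11,dy=+10->D
  (1,6):dx=-7,dy=+8->D; (1,7):dx=-5,dy=+5->D; (1,8):dx=-4,dy=+1->D; (2,3):dx=-3,dy=+6->D
  (2,4):dx=+5,dy=-2->D; (2,5):dx=-5,dy=+13->D; (2,6):dx=-1,dy=+11->D; (2,7):dx=+1,dy=+8->C
  (2,8):dx=+2,dy=+4->C; (3,4):dx=+8,dy=-8->D; (3,5):dx=-2,dy=+7->D; (3,6):dx=+2,dy=+5->C
  (3,7):dx=+4,dy=+2->C; (3,8):dx=+5,dy=-2->D; (4,5):dx=-10,dy=+15->D; (4,6):dx=-6,dy=+13->D
  (4,7):dx=-4,dy=+10->D; (4,8):dx=-3,dy=+6->D; (5,6):dx=+4,dy=-2->D; (5,7):dx=+6,dy=-5->D
  (5,8):dx=+7,dy=-9->D; (6,7):dx=+2,dy=-3->D; (6,8):dx=+3,dy=-7->D; (7,8):dx=+1,dy=-4->D
Step 2: C = 6, D = 22, total pairs = 28.
Step 3: tau = (C - D)/(n(n-1)/2) = (6 - 22)/28 = -0.571429.
Step 4: Exact two-sided p-value (enumerate n! = 40320 permutations of y under H0): p = 0.061012.
Step 5: alpha = 0.05. fail to reject H0.

tau_b = -0.5714 (C=6, D=22), p = 0.061012, fail to reject H0.


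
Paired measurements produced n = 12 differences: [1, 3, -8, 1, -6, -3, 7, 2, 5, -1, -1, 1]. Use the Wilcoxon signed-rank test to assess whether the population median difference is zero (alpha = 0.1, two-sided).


Step 1: Drop any zero differences (none here) and take |d_i|.
|d| = [1, 3, 8, 1, 6, 3, 7, 2, 5, 1, 1, 1]
Step 2: Midrank |d_i| (ties get averaged ranks).
ranks: |1|->3, |3|->7.5, |8|->12, |1|->3, |6|->10, |3|->7.5, |7|->11, |2|->6, |5|->9, |1|->3, |1|->3, |1|->3
Step 3: Attach original signs; sum ranks with positive sign and with negative sign.
W+ = 3 + 7.5 + 3 + 11 + 6 + 9 + 3 = 42.5
W- = 12 + 10 + 7.5 + 3 + 3 = 35.5
(Check: W+ + W- = 78 should equal n(n+1)/2 = 78.)
Step 4: Test statistic W = min(W+, W-) = 35.5.
Step 5: Ties in |d|, so use the tie-corrected normal approximation.
        E[W] = n(n+1)/4 = 12*13/4 = 39.
        Tie groups: |d|=1 (t=5), |d|=3 (t=2); sum(t^3 - t) = 126.
        Var[W] = n(n+1)(2n+1)/24 - sum(t^3-t)/48 = 3900/24 - 126/48 = 159.875.
        z = (W - E[W]) / sqrt(Var[W]) = (35.5 - 39) / 12.6442 = -0.2768.
        Two-sided p = 2*Phi(z) = 0.781928.
Step 6: alpha = 0.1. fail to reject H0.

W+ = 42.5, W- = 35.5, W = min = 35.5, p = 0.781928, fail to reject H0.


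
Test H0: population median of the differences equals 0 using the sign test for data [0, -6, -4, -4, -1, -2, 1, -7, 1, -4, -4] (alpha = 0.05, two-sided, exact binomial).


Step 1: Discard zero differences. Original n = 11; n_eff = number of nonzero differences = 10.
Nonzero differences (with sign): -6, -4, -4, -1, -2, +1, -7, +1, -4, -4
Step 2: Count signs: positive = 2, negative = 8.
Step 3: Under H0: P(positive) = 0.5, so the number of positives S ~ Bin(10, 0.5).
Step 4: Two-sided exact p-value = sum of Bin(10,0.5) probabilities at or below the observed probability = 0.109375.
Step 5: alpha = 0.05. fail to reject H0.

n_eff = 10, pos = 2, neg = 8, p = 0.109375, fail to reject H0.


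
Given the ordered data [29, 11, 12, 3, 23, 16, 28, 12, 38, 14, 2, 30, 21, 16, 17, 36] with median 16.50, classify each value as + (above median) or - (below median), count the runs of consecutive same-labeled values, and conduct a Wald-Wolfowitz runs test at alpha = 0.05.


Step 1: Compute median = 16.50; label A = above, B = below.
Labels in order: ABBBABABABBAABAA  (n_A = 8, n_B = 8)
Step 2: Count runs R = 11.
Step 3: Under H0 (random ordering), E[R] = 2*n_A*n_B/(n_A+n_B) + 1 = 2*8*8/16 + 1 = 9.0000.
        Var[R] = 2*n_A*n_B*(2*n_A*n_B - n_A - n_B) / ((n_A+n_B)^2 * (n_A+n_B-1)) = 14336/3840 = 3.7333.
        SD[R] = 1.9322.
Step 4: Continuity-corrected z = (R - 0.5 - E[R]) / SD[R] = (11 - 0.5 - 9.0000) / 1.9322 = 0.7763.
Step 5: Two-sided p-value via normal approximation = 2*(1 - Phi(|z|)) = 0.437558.
Step 6: alpha = 0.05. fail to reject H0.

R = 11, z = 0.7763, p = 0.437558, fail to reject H0.


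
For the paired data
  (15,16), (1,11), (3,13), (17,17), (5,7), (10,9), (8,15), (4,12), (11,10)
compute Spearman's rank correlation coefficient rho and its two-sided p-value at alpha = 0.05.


Step 1: Rank x and y separately (midranks; no ties here).
rank(x): 15->8, 1->1, 3->2, 17->9, 5->4, 10->6, 8->5, 4->3, 11->7
rank(y): 16->8, 11->4, 13->6, 17->9, 7->1, 9->2, 15->7, 12->5, 10->3
Step 2: d_i = R_x(i) - R_y(i); compute d_i^2.
  (8-8)^2=0, (1-4)^2=9, (2-6)^2=16, (9-9)^2=0, (4-1)^2=9, (6-2)^2=16, (5-7)^2=4, (3-5)^2=4, (7-3)^2=16
sum(d^2) = 74.
Step 3: rho = 1 - 6*74 / (9*(9^2 - 1)) = 1 - 444/720 = 0.383333.
Step 4: Under H0, t = rho * sqrt((n-2)/(1-rho^2)) = 1.0981 ~ t(7).
Step 5: Two-sided p-value from the t-distribution with 7 df = 0.308495.
Step 6: alpha = 0.05. fail to reject H0.

rho = 0.3833, p = 0.308495, fail to reject H0 at alpha = 0.05.


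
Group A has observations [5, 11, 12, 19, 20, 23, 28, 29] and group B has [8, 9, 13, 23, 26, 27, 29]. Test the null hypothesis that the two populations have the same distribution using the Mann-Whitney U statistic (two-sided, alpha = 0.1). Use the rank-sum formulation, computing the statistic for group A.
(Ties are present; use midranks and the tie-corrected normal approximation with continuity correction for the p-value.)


Step 1: Combine and sort all 15 observations; assign midranks.
sorted (value, group): (5,X), (8,Y), (9,Y), (11,X), (12,X), (13,Y), (19,X), (20,X), (23,X), (23,Y), (26,Y), (27,Y), (28,X), (29,X), (29,Y)
ranks: 5->1, 8->2, 9->3, 11->4, 12->5, 13->6, 19->7, 20->8, 23->9.5, 23->9.5, 26->11, 27->12, 28->13, 29->14.5, 29->14.5
Step 2: Rank sum for X: R1 = 1 + 4 + 5 + 7 + 8 + 9.5 + 13 + 14.5 = 62.
Step 3: U_X = R1 - n1(n1+1)/2 = 62 - 8*9/2 = 62 - 36 = 26.
       U_Y = n1*n2 - U_X = 56 - 26 = 30.
Step 4: Ties are present, so use the tie-corrected normal approximation (with continuity correction) for the p-value.
Step 5: p-value = 0.861942; compare to alpha = 0.1. fail to reject H0.

U_X = 26, p = 0.861942, fail to reject H0 at alpha = 0.1.


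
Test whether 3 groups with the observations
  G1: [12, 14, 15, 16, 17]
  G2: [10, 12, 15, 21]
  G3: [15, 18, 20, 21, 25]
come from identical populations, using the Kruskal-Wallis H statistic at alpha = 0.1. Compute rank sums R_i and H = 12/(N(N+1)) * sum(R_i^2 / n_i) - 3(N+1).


Step 1: Combine all N = 14 observations and assign midranks.
sorted (value, group, rank): (10,G2,1), (12,G1,2.5), (12,G2,2.5), (14,G1,4), (15,G1,6), (15,G2,6), (15,G3,6), (16,G1,8), (17,G1,9), (18,G3,10), (20,G3,11), (21,G2,12.5), (21,G3,12.5), (25,G3,14)
Step 2: Sum ranks within each group.
R_1 = 29.5 (n_1 = 5)
R_2 = 22 (n_2 = 4)
R_3 = 53.5 (n_3 = 5)
Step 3: H = 12/(N(N+1)) * sum(R_i^2/n_i) - 3(N+1)
     = 12/(14*15) * (29.5^2/5 + 22^2/4 + 53.5^2/5) - 3*15
     = 0.057143 * 867.5 - 45
     = 4.571429.
Step 4: Ties present; correction factor C = 1 - 36/(14^3 - 14) = 0.986813. Corrected H = 4.571429 / 0.986813 = 4.632517.
Step 5: Under H0, H ~ chi^2(2); p-value = 0.098642.
Step 6: alpha = 0.1. reject H0.

H = 4.6325, df = 2, p = 0.098642, reject H0.


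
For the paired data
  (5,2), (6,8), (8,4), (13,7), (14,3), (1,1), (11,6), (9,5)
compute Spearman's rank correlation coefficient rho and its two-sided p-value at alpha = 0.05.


Step 1: Rank x and y separately (midranks; no ties here).
rank(x): 5->2, 6->3, 8->4, 13->7, 14->8, 1->1, 11->6, 9->5
rank(y): 2->2, 8->8, 4->4, 7->7, 3->3, 1->1, 6->6, 5->5
Step 2: d_i = R_x(i) - R_y(i); compute d_i^2.
  (2-2)^2=0, (3-8)^2=25, (4-4)^2=0, (7-7)^2=0, (8-3)^2=25, (1-1)^2=0, (6-6)^2=0, (5-5)^2=0
sum(d^2) = 50.
Step 3: rho = 1 - 6*50 / (8*(8^2 - 1)) = 1 - 300/504 = 0.404762.
Step 4: Under H0, t = rho * sqrt((n-2)/(1-rho^2)) = 1.0842 ~ t(6).
Step 5: Two-sided p-value from the t-distribution with 6 df = 0.319889.
Step 6: alpha = 0.05. fail to reject H0.

rho = 0.4048, p = 0.319889, fail to reject H0 at alpha = 0.05.


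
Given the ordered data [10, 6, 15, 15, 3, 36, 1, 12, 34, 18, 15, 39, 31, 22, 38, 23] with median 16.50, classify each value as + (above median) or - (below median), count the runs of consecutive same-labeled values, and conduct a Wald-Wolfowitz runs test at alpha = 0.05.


Step 1: Compute median = 16.50; label A = above, B = below.
Labels in order: BBBBBABBAABAAAAA  (n_A = 8, n_B = 8)
Step 2: Count runs R = 6.
Step 3: Under H0 (random ordering), E[R] = 2*n_A*n_B/(n_A+n_B) + 1 = 2*8*8/16 + 1 = 9.0000.
        Var[R] = 2*n_A*n_B*(2*n_A*n_B - n_A - n_B) / ((n_A+n_B)^2 * (n_A+n_B-1)) = 14336/3840 = 3.7333.
        SD[R] = 1.9322.
Step 4: Continuity-corrected z = (R + 0.5 - E[R]) / SD[R] = (6 + 0.5 - 9.0000) / 1.9322 = -1.2939.
Step 5: Two-sided p-value via normal approximation = 2*(1 - Phi(|z|)) = 0.195709.
Step 6: alpha = 0.05. fail to reject H0.

R = 6, z = -1.2939, p = 0.195709, fail to reject H0.


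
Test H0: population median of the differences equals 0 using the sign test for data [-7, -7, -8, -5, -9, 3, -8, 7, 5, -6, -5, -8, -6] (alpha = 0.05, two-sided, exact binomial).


Step 1: Discard zero differences. Original n = 13; n_eff = number of nonzero differences = 13.
Nonzero differences (with sign): -7, -7, -8, -5, -9, +3, -8, +7, +5, -6, -5, -8, -6
Step 2: Count signs: positive = 3, negative = 10.
Step 3: Under H0: P(positive) = 0.5, so the number of positives S ~ Bin(13, 0.5).
Step 4: Two-sided exact p-value = sum of Bin(13,0.5) probabilities at or below the observed probability = 0.092285.
Step 5: alpha = 0.05. fail to reject H0.

n_eff = 13, pos = 3, neg = 10, p = 0.092285, fail to reject H0.


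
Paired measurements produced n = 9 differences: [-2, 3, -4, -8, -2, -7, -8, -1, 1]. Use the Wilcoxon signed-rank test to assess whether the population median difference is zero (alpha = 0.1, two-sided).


Step 1: Drop any zero differences (none here) and take |d_i|.
|d| = [2, 3, 4, 8, 2, 7, 8, 1, 1]
Step 2: Midrank |d_i| (ties get averaged ranks).
ranks: |2|->3.5, |3|->5, |4|->6, |8|->8.5, |2|->3.5, |7|->7, |8|->8.5, |1|->1.5, |1|->1.5
Step 3: Attach original signs; sum ranks with positive sign and with negative sign.
W+ = 5 + 1.5 = 6.5
W- = 3.5 + 6 + 8.5 + 3.5 + 7 + 8.5 + 1.5 = 38.5
(Check: W+ + W- = 45 should equal n(n+1)/2 = 45.)
Step 4: Test statistic W = min(W+, W-) = 6.5.
Step 5: Ties in |d|, so use the tie-corrected normal approximation.
        E[W] = n(n+1)/4 = 9*10/4 = 22.5.
        Tie groups: |d|=1 (t=2), |d|=2 (t=2), |d|=8 (t=2); sum(t^3 - t) = 18.
        Var[W] = n(n+1)(2n+1)/24 - sum(t^3-t)/48 = 1710/24 - 18/48 = 70.875.
        z = (W - E[W]) / sqrt(Var[W]) = (6.5 - 22.5) / 8.4187 = -1.9005.
        Two-sided p = 2*Phi(z) = 0.057364.
Step 6: alpha = 0.1. reject H0.

W+ = 6.5, W- = 38.5, W = min = 6.5, p = 0.057364, reject H0.


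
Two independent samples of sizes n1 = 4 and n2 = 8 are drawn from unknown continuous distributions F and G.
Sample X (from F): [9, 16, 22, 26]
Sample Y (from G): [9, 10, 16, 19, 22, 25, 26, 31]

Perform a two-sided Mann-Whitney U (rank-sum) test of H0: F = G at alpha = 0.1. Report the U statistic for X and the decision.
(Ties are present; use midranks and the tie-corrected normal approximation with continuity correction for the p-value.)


Step 1: Combine and sort all 12 observations; assign midranks.
sorted (value, group): (9,X), (9,Y), (10,Y), (16,X), (16,Y), (19,Y), (22,X), (22,Y), (25,Y), (26,X), (26,Y), (31,Y)
ranks: 9->1.5, 9->1.5, 10->3, 16->4.5, 16->4.5, 19->6, 22->7.5, 22->7.5, 25->9, 26->10.5, 26->10.5, 31->12
Step 2: Rank sum for X: R1 = 1.5 + 4.5 + 7.5 + 10.5 = 24.
Step 3: U_X = R1 - n1(n1+1)/2 = 24 - 4*5/2 = 24 - 10 = 14.
       U_Y = n1*n2 - U_X = 32 - 14 = 18.
Step 4: Ties are present, so use the tie-corrected normal approximation (with continuity correction) for the p-value.
Step 5: p-value = 0.797516; compare to alpha = 0.1. fail to reject H0.

U_X = 14, p = 0.797516, fail to reject H0 at alpha = 0.1.


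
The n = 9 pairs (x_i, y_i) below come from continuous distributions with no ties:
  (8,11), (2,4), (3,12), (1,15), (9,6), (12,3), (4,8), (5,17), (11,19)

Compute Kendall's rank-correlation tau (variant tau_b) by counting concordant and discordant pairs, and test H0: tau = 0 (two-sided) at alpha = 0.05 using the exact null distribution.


Step 1: Enumerate the 36 unordered pairs (i,j) with i<j and classify each by sign(x_j-x_i) * sign(y_j-y_i).
  (1,2):dx=-6,dy=-7->C; (1,3):dx=-5,dy=+1->D; (1,4):dx=-7,dy=+4->D; (1,5):dx=+1,dy=-5->D
  (1,6):dx=+4,dy=-8->D; (1,7):dx=-4,dy=-3->C; (1,8):dx=-3,dy=+6->D; (1,9):dx=+3,dy=+8->C
  (2,3):dx=+1,dy=+8->C; (2,4):dx=-1,dy=+11->D; (2,5):dx=+7,dy=+2->C; (2,6):dx=+10,dy=-1->D
  (2,7):dx=+2,dy=+4->C; (2,8):dx=+3,dy=+13->C; (2,9):dx=+9,dy=+15->C; (3,4):dx=-2,dy=+3->D
  (3,5):dx=+6,dy=-6->D; (3,6):dx=+9,dy=-9->D; (3,7):dx=+1,dy=-4->D; (3,8):dx=+2,dy=+5->C
  (3,9):dx=+8,dy=+7->C; (4,5):dx=+8,dy=-9->D; (4,6):dx=+11,dy=-12->D; (4,7):dx=+3,dy=-7->D
  (4,8):dx=+4,dy=+2->C; (4,9):dx=+10,dy=+4->C; (5,6):dx=+3,dy=-3->D; (5,7):dx=-5,dy=+2->D
  (5,8):dx=-4,dy=+11->D; (5,9):dx=+2,dy=+13->C; (6,7):dx=-8,dy=+5->D; (6,8):dx=-7,dy=+14->D
  (6,9):dx=-1,dy=+16->D; (7,8):dx=+1,dy=+9->C; (7,9):dx=+7,dy=+11->C; (8,9):dx=+6,dy=+2->C
Step 2: C = 16, D = 20, total pairs = 36.
Step 3: tau = (C - D)/(n(n-1)/2) = (16 - 20)/36 = -0.111111.
Step 4: Exact two-sided p-value (enumerate n! = 362880 permutations of y under H0): p = 0.761414.
Step 5: alpha = 0.05. fail to reject H0.

tau_b = -0.1111 (C=16, D=20), p = 0.761414, fail to reject H0.
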